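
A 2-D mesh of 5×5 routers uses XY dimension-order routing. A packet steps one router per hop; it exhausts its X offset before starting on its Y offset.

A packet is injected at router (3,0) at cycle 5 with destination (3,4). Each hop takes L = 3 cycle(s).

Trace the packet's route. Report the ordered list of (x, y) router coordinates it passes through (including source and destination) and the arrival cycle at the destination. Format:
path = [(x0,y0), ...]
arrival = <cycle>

t=5: at (3,0)
t=8: at (3,1) after N
t=11: at (3,2) after N
t=14: at (3,3) after N
t=17: at (3,4) after N

path = [(3,0), (3,1), (3,2), (3,3), (3,4)]
arrival = 17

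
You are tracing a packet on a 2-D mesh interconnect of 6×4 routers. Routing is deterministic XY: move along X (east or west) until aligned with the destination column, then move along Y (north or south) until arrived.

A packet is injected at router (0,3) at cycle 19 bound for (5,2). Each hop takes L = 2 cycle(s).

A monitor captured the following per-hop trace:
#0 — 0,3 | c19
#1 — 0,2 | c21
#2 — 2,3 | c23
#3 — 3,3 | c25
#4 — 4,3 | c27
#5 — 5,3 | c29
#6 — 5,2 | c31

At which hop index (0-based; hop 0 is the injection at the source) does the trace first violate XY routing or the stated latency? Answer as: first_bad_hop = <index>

check 1→ d=(0,-1) cyc+2: BAD: Y-move but x=0≠5

first_bad_hop = 1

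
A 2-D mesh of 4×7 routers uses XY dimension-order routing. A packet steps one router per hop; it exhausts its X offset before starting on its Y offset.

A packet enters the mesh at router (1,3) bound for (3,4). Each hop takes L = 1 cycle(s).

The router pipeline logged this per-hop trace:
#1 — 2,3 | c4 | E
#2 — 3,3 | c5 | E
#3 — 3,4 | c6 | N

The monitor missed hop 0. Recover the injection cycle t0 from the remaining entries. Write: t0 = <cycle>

t0 = 3

Hop 1 reached at cycle 4; hop k is at t0 + k·L.
Subtract one hop: t0 = 4 − 1 = 3.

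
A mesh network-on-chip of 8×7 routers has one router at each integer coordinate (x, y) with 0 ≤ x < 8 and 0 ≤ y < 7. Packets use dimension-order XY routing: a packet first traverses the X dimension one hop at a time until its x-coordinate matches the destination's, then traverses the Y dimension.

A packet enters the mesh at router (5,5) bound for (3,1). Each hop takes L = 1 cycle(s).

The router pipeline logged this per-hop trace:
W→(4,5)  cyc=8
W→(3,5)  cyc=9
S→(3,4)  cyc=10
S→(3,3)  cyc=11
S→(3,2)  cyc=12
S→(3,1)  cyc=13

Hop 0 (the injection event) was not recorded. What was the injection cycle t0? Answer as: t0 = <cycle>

t0 = 7

Hop 1 reached at cycle 8; hop k is at t0 + k·L.
Therefore t0 = 8 − L = 7.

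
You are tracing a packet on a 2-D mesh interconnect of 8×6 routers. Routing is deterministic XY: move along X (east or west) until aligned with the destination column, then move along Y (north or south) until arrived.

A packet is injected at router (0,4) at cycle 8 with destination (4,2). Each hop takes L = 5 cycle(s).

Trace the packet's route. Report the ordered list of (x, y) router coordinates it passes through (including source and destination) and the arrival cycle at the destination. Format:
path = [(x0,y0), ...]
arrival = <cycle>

[0] x=0 y=4 t=8
[1] x=1 y=4 t=13 →E
[2] x=2 y=4 t=18 →E
[3] x=3 y=4 t=23 →E
[4] x=4 y=4 t=28 →E
[5] x=4 y=3 t=33 →S
[6] x=4 y=2 t=38 →S

path = [(0,4), (1,4), (2,4), (3,4), (4,4), (4,3), (4,2)]
arrival = 38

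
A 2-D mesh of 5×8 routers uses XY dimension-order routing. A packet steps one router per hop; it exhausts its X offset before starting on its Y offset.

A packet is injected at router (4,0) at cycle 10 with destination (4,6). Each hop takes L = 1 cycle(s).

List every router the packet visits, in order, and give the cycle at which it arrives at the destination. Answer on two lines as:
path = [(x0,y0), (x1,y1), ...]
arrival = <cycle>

path = [(4,0), (4,1), (4,2), (4,3), (4,4), (4,5), (4,6)]
arrival = 16

src (4,0)  cyc=10
N→(4,1)  cyc=11
N→(4,2)  cyc=12
N→(4,3)  cyc=13
N→(4,4)  cyc=14
N→(4,5)  cyc=15
N→(4,6)  cyc=16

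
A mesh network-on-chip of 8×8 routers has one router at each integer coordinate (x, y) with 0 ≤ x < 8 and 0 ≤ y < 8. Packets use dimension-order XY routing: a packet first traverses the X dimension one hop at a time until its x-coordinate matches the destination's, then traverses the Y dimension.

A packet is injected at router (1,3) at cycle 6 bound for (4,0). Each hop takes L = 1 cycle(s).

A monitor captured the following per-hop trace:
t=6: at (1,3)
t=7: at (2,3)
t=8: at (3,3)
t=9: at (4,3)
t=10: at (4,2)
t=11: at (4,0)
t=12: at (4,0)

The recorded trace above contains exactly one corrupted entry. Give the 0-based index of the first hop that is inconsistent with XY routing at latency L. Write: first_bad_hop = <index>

hop 1: step (+1,+0), +1 cyc — ok
hop 2: step (+1,+0), +1 cyc — ok
hop 3: step (+1,+0), +1 cyc — ok
hop 4: step (+0,-1), +1 cyc — ok
hop 5: step (+0,-2), +1 cyc — BAD: non-unit step

first_bad_hop = 5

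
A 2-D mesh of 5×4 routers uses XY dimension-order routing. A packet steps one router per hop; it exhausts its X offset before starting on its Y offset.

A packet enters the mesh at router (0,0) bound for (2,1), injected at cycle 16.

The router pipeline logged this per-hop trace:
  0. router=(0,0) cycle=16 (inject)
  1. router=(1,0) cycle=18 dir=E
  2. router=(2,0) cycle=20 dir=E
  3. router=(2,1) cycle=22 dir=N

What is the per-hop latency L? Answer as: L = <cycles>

L = 2

From hop 0 (16) to hop 1 (18): +2 cycles.
Per-hop latency L = Δcyc = 2.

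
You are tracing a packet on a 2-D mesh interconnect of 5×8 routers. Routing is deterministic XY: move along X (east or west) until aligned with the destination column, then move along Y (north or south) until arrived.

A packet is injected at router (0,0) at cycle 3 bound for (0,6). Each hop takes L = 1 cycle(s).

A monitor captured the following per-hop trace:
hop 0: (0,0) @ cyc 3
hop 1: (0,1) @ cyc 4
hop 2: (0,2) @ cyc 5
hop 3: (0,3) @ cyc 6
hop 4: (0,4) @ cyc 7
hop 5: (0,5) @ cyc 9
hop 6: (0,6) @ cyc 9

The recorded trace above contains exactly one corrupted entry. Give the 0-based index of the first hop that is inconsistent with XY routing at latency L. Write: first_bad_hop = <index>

  1: Δx=+0 Δy=+1 Δt=1 [ok]
  2: Δx=+0 Δy=+1 Δt=1 [ok]
  3: Δx=+0 Δy=+1 Δt=1 [ok]
  4: Δx=+0 Δy=+1 Δt=1 [ok]
  5: Δx=+0 Δy=+1 Δt=2 [BAD: Δcyc=2≠L]

first_bad_hop = 5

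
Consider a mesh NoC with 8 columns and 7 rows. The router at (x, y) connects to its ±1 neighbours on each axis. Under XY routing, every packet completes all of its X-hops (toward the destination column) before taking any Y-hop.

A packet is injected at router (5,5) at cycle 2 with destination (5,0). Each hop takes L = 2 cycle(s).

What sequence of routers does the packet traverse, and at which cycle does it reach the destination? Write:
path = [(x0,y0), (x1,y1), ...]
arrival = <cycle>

hop 0: (5,5) @ cyc 2
hop 1: (5,4) @ cyc 4  [S]
hop 2: (5,3) @ cyc 6  [S]
hop 3: (5,2) @ cyc 8  [S]
hop 4: (5,1) @ cyc 10  [S]
hop 5: (5,0) @ cyc 12  [S]

path = [(5,5), (5,4), (5,3), (5,2), (5,1), (5,0)]
arrival = 12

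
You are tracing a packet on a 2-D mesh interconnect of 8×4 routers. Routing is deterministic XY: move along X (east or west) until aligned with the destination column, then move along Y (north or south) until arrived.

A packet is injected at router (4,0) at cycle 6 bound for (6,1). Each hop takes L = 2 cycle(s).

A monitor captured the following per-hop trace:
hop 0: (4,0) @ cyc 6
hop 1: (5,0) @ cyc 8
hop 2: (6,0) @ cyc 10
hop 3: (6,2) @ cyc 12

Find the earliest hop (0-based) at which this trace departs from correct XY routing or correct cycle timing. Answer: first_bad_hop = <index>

[1] (+1,+0) / 2c ⇒ ok
[2] (+1,+0) / 2c ⇒ ok
[3] (+0,+2) / 2c ⇒ BAD: non-unit step

first_bad_hop = 3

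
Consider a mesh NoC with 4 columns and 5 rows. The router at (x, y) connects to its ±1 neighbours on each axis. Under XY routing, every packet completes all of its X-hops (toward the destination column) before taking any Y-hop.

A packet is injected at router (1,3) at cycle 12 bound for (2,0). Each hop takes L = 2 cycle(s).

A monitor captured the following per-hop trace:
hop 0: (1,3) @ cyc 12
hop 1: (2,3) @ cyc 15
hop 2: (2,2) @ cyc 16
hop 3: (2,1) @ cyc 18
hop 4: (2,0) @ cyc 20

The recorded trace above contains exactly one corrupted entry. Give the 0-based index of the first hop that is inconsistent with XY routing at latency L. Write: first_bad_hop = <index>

first_bad_hop = 1

check 1→ d=(1,0) cyc+3: BAD: Δcyc=3≠L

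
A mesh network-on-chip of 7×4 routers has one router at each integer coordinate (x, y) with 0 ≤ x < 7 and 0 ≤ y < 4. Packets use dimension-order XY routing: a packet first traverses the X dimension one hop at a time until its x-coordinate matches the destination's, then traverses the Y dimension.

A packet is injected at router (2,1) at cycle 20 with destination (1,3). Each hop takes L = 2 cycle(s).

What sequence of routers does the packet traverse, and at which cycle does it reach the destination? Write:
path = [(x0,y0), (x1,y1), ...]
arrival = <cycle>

path = [(2,1), (1,1), (1,2), (1,3)]
arrival = 26

#0 — 2,1 | c20
#1 — 1,1 | c22 | W
#2 — 1,2 | c24 | N
#3 — 1,3 | c26 | N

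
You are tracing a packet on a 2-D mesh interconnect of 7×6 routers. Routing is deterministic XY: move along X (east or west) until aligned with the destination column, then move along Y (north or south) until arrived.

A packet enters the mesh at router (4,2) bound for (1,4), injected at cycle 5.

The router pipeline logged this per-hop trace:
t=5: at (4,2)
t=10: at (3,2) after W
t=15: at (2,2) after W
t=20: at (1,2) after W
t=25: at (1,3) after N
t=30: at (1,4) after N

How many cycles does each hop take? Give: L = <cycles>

L = 5

Δcyc across hop 0→1: 10 − 5 = 5.
Each hop adds L, hence L = 5.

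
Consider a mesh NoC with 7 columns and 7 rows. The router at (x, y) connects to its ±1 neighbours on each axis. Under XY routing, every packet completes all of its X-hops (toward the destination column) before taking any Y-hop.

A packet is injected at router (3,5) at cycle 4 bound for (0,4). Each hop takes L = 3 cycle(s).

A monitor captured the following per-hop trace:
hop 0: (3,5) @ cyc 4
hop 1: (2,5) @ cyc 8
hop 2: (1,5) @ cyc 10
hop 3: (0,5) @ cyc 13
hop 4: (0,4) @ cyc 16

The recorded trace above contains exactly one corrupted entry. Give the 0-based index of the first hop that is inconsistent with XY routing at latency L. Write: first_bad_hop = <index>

first_bad_hop = 1

check 1→ d=(-1,0) cyc+4: BAD: Δcyc=4≠L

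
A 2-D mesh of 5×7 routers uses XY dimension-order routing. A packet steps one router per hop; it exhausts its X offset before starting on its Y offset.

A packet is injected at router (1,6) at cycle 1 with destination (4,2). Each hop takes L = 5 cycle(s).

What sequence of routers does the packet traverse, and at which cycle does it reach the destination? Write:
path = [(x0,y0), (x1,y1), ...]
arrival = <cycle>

path = [(1,6), (2,6), (3,6), (4,6), (4,5), (4,4), (4,3), (4,2)]
arrival = 36

t=1: at (1,6)
t=6: at (2,6) after E
t=11: at (3,6) after E
t=16: at (4,6) after E
t=21: at (4,5) after S
t=26: at (4,4) after S
t=31: at (4,3) after S
t=36: at (4,2) after S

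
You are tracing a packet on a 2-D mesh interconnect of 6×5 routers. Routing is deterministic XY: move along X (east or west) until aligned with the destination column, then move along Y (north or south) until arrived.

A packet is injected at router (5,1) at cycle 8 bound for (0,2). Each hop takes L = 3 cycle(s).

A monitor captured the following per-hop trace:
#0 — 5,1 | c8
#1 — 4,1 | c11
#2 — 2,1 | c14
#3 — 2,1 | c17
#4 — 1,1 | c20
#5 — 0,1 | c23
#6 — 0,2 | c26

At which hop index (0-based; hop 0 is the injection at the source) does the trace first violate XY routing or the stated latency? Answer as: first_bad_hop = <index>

check 1→ d=(-1,0) cyc+3: ok
check 2→ d=(-2,0) cyc+3: BAD: non-unit step

first_bad_hop = 2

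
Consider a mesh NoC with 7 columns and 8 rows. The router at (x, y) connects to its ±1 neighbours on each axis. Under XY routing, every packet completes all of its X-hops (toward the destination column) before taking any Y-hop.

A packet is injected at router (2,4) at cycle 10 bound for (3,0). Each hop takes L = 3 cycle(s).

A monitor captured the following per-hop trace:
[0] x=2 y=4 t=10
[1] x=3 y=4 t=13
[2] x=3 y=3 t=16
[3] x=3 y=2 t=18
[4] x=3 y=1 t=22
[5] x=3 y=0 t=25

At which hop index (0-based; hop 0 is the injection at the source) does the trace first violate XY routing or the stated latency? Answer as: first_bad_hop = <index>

first_bad_hop = 3

hop 1: step (+1,+0), +3 cyc — ok
hop 2: step (+0,-1), +3 cyc — ok
hop 3: step (+0,-1), +2 cyc — BAD: Δcyc=2≠L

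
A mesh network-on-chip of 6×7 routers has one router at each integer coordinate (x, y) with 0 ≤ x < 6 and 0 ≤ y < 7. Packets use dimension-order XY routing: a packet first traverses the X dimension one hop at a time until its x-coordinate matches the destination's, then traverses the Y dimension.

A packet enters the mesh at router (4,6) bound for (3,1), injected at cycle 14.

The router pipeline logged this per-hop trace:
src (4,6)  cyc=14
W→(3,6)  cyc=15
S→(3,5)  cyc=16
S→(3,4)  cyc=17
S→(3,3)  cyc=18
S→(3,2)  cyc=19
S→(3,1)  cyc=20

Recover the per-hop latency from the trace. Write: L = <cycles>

cyc[1] − cyc[0] = 15 − 14 = 1.
Each hop adds L, hence L = 1.

L = 1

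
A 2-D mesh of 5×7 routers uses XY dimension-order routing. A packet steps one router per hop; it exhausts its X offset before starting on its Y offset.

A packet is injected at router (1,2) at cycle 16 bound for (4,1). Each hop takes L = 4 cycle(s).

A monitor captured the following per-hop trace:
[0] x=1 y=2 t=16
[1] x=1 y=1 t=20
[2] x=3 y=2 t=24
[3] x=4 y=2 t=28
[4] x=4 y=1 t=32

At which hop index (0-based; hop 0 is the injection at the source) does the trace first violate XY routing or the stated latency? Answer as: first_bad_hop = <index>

first_bad_hop = 1

hop 1: step (+0,-1), +4 cyc — BAD: Y-move but x=1≠4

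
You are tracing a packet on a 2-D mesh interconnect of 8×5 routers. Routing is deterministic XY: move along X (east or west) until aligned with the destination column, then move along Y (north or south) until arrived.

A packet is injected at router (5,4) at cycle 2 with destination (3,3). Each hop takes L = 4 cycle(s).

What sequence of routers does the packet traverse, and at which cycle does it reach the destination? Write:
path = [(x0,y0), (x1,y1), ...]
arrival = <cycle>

path = [(5,4), (4,4), (3,4), (3,3)]
arrival = 14

#0 — 5,4 | c2
#1 — 4,4 | c6 | W
#2 — 3,4 | c10 | W
#3 — 3,3 | c14 | S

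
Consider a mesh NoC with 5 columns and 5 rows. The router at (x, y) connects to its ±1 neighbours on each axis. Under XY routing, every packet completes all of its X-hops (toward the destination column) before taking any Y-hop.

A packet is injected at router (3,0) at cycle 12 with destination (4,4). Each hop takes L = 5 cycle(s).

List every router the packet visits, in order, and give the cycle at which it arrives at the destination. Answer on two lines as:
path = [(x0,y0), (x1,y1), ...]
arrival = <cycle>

path = [(3,0), (4,0), (4,1), (4,2), (4,3), (4,4)]
arrival = 37

t=12: at (3,0)
t=17: at (4,0) after E
t=22: at (4,1) after N
t=27: at (4,2) after N
t=32: at (4,3) after N
t=37: at (4,4) after N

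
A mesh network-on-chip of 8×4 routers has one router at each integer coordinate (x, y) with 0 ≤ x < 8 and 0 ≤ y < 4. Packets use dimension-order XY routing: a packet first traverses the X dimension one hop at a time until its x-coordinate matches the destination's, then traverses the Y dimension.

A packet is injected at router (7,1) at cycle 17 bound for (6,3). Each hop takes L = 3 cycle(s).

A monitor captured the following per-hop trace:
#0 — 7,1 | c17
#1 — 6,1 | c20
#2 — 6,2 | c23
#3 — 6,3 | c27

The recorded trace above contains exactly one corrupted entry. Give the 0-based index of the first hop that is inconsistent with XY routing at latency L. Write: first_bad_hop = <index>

first_bad_hop = 3

  1: Δx=-1 Δy=+0 Δt=3 [ok]
  2: Δx=+0 Δy=+1 Δt=3 [ok]
  3: Δx=+0 Δy=+1 Δt=4 [BAD: Δcyc=4≠L]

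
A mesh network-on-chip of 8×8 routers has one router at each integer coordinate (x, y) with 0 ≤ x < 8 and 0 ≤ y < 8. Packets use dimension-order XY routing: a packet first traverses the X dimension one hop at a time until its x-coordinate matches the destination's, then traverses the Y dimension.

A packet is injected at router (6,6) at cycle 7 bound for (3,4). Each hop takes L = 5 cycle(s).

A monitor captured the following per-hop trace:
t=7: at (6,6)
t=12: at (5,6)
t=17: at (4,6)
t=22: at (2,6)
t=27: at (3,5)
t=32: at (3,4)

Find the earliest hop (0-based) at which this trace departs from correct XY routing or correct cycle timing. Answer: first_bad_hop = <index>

first_bad_hop = 3

hop 1: step (-1,+0), +5 cyc — ok
hop 2: step (-1,+0), +5 cyc — ok
hop 3: step (-2,+0), +5 cyc — BAD: non-unit step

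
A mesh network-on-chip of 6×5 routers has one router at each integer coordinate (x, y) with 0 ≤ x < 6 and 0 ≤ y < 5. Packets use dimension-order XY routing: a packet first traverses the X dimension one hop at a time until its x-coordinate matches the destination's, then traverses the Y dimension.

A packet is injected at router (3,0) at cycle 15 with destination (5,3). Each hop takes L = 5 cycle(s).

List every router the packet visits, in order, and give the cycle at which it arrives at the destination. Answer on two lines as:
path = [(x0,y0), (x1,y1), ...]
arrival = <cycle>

[0] x=3 y=0 t=15
[1] x=4 y=0 t=20 →E
[2] x=5 y=0 t=25 →E
[3] x=5 y=1 t=30 →N
[4] x=5 y=2 t=35 →N
[5] x=5 y=3 t=40 →N

path = [(3,0), (4,0), (5,0), (5,1), (5,2), (5,3)]
arrival = 40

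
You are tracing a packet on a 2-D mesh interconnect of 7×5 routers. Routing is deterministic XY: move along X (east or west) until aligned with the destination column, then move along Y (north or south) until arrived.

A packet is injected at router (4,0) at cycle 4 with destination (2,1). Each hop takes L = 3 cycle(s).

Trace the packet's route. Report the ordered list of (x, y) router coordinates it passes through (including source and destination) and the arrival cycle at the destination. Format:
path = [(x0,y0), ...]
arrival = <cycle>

[0] x=4 y=0 t=4
[1] x=3 y=0 t=7 →W
[2] x=2 y=0 t=10 →W
[3] x=2 y=1 t=13 →N

path = [(4,0), (3,0), (2,0), (2,1)]
arrival = 13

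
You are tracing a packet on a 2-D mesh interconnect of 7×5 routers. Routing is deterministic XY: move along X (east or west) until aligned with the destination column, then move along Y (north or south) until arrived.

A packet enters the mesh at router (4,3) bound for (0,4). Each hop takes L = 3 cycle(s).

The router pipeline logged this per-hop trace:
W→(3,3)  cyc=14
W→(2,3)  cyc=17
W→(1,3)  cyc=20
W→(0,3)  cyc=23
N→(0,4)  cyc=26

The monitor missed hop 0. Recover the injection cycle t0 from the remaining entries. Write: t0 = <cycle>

t0 = 11

Hop 1 reached at cycle 14; hop k is at t0 + k·L.
Therefore t0 = 14 − L = 11.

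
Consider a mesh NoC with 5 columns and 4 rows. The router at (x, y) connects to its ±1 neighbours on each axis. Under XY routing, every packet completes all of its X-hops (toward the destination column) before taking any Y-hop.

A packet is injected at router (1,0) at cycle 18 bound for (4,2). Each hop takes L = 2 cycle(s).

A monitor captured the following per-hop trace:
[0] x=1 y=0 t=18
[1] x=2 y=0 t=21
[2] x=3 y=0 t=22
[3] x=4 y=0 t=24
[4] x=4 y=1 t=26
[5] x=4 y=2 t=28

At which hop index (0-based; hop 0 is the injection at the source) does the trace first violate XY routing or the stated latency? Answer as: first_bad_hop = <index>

first_bad_hop = 1

check 1→ d=(1,0) cyc+3: BAD: Δcyc=3≠L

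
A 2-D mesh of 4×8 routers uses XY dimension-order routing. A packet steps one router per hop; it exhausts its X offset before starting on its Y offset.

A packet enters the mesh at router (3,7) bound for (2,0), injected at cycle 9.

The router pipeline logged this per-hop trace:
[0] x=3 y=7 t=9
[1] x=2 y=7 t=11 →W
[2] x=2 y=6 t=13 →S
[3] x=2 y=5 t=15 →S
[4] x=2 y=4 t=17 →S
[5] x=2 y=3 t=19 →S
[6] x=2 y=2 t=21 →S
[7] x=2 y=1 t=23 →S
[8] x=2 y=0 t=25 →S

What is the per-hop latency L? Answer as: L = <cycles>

cyc[1] − cyc[0] = 11 − 9 = 2.
One hop costs L cycles, so L = 2.

L = 2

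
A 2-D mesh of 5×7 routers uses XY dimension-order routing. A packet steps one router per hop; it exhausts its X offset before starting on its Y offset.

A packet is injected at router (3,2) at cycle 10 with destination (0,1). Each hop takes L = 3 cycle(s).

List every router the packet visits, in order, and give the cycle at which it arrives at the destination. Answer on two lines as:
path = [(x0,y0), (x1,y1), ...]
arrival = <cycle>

[0] x=3 y=2 t=10
[1] x=2 y=2 t=13 →W
[2] x=1 y=2 t=16 →W
[3] x=0 y=2 t=19 →W
[4] x=0 y=1 t=22 →S

path = [(3,2), (2,2), (1,2), (0,2), (0,1)]
arrival = 22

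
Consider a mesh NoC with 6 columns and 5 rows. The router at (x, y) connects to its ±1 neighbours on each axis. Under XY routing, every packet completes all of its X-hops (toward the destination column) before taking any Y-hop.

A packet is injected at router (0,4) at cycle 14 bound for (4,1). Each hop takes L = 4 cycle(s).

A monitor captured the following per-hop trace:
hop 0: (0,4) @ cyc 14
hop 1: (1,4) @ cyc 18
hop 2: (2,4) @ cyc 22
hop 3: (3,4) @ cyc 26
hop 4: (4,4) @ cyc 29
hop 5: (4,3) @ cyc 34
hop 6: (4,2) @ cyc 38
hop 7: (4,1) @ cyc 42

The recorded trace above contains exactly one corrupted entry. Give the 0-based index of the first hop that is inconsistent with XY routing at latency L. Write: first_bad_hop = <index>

  1: Δx=+1 Δy=+0 Δt=4 [ok]
  2: Δx=+1 Δy=+0 Δt=4 [ok]
  3: Δx=+1 Δy=+0 Δt=4 [ok]
  4: Δx=+1 Δy=+0 Δt=3 [BAD: Δcyc=3≠L]

first_bad_hop = 4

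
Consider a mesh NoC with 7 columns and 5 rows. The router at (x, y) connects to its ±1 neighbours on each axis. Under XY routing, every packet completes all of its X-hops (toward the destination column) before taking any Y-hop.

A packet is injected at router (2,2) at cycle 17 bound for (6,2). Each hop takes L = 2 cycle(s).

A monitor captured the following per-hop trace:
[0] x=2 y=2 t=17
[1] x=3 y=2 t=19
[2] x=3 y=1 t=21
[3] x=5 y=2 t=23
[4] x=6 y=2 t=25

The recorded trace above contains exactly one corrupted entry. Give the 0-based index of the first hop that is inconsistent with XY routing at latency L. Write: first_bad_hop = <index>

  1: Δx=+1 Δy=+0 Δt=2 [ok]
  2: Δx=+0 Δy=-1 Δt=2 [BAD: Y-move but x=3≠6]

first_bad_hop = 2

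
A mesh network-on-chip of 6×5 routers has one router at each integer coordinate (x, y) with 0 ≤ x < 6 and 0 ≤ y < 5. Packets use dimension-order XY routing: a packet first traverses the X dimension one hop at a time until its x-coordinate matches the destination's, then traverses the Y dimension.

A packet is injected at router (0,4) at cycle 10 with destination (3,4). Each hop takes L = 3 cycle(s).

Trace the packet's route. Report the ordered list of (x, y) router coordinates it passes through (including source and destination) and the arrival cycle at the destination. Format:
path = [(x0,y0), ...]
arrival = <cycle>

path = [(0,4), (1,4), (2,4), (3,4)]
arrival = 19

[0] x=0 y=4 t=10
[1] x=1 y=4 t=13 →E
[2] x=2 y=4 t=16 →E
[3] x=3 y=4 t=19 →E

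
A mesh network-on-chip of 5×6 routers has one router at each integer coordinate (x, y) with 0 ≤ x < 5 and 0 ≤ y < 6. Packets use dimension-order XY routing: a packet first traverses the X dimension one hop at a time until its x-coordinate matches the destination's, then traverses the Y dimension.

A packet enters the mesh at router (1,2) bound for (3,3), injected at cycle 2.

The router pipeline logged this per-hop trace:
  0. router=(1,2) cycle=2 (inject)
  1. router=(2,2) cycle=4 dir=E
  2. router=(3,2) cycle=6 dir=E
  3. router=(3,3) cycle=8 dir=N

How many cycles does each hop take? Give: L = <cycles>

L = 2

Between hops 0 and 1 the cycle counter advances 4 − 2 = 2.
Each hop adds L, hence L = 2.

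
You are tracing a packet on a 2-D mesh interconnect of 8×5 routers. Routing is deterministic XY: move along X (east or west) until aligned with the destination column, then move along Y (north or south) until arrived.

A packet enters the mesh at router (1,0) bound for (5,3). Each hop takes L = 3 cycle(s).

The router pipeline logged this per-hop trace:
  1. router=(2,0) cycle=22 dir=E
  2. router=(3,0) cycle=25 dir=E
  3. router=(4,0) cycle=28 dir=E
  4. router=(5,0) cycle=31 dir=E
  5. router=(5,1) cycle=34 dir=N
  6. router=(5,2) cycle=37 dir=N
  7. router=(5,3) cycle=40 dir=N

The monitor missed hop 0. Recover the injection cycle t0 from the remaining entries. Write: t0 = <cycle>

The first recorded entry is hop 1 at cycle 22.
Therefore t0 = 22 − L = 19.

t0 = 19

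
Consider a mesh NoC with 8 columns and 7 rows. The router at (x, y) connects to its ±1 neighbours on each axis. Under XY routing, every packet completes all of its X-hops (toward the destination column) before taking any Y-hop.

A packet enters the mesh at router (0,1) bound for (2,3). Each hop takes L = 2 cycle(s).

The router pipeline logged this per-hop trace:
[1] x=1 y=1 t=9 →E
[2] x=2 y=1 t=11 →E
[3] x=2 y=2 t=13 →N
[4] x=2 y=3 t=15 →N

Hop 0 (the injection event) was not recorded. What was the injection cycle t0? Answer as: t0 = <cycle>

At hop 1 the cycle is 9; in general cyc_k = t0 + kL.
So t0 = 9 − 1·2 = 7.

t0 = 7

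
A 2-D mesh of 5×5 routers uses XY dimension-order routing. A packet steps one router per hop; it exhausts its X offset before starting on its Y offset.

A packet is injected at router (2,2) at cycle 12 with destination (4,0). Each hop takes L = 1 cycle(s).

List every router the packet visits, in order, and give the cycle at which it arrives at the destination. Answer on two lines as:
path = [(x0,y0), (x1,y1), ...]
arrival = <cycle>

[0] x=2 y=2 t=12
[1] x=3 y=2 t=13 →E
[2] x=4 y=2 t=14 →E
[3] x=4 y=1 t=15 →S
[4] x=4 y=0 t=16 →S

path = [(2,2), (3,2), (4,2), (4,1), (4,0)]
arrival = 16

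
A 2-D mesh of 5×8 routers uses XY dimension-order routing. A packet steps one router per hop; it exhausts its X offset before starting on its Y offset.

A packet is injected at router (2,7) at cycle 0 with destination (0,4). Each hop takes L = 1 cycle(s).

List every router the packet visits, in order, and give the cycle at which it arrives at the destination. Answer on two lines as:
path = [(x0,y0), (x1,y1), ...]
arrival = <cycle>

path = [(2,7), (1,7), (0,7), (0,6), (0,5), (0,4)]
arrival = 5

[0] x=2 y=7 t=0
[1] x=1 y=7 t=1 →W
[2] x=0 y=7 t=2 →W
[3] x=0 y=6 t=3 →S
[4] x=0 y=5 t=4 →S
[5] x=0 y=4 t=5 →S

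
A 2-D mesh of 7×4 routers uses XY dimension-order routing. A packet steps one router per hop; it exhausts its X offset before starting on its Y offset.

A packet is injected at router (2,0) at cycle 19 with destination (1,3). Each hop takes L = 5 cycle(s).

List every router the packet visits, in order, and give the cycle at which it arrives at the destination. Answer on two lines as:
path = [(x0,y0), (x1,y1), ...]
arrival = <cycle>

path = [(2,0), (1,0), (1,1), (1,2), (1,3)]
arrival = 39

hop 0: (2,0) @ cyc 19
hop 1: (1,0) @ cyc 24  [W]
hop 2: (1,1) @ cyc 29  [N]
hop 3: (1,2) @ cyc 34  [N]
hop 4: (1,3) @ cyc 39  [N]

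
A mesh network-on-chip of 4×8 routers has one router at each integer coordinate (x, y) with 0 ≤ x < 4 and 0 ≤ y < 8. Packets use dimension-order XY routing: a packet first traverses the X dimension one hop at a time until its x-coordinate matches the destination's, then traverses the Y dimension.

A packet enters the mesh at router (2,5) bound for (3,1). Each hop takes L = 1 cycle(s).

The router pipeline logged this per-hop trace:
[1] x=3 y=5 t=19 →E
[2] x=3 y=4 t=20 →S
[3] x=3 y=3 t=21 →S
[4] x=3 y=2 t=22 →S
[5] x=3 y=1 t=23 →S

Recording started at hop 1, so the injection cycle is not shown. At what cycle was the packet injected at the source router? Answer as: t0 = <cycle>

cyc[1] = 19 and cyc[k] = t0 + k·L for every k.
Subtract one hop: t0 = 19 − 1 = 18.

t0 = 18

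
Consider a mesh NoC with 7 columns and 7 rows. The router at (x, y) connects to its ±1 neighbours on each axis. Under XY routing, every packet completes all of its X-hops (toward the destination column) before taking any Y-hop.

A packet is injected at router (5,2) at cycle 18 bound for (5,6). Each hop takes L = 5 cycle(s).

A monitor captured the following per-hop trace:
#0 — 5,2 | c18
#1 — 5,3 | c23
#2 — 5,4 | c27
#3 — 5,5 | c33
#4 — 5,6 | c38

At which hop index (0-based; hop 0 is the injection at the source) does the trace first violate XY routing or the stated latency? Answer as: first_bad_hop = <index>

hop 1: step (+0,+1), +5 cyc — ok
hop 2: step (+0,+1), +4 cyc — BAD: Δcyc=4≠L

first_bad_hop = 2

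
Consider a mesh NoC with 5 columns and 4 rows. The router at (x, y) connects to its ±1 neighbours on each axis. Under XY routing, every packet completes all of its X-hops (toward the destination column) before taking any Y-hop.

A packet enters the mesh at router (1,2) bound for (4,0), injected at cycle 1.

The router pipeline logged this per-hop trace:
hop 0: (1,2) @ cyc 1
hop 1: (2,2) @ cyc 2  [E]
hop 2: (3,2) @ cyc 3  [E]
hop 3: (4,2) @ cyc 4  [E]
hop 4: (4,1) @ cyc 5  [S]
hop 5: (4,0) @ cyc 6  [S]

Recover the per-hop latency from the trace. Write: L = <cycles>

L = 1

Δcyc across hop 0→1: 2 − 1 = 1.
That increment is L by definition: L = 1.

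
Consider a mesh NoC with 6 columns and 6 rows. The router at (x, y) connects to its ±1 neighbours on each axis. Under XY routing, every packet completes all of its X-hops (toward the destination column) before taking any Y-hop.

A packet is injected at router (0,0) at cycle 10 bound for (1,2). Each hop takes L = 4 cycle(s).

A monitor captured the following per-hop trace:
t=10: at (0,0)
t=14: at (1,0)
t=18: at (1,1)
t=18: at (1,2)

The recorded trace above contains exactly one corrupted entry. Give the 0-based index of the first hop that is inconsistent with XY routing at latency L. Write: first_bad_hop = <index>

check 1→ d=(1,0) cyc+4: ok
check 2→ d=(0,1) cyc+4: ok
check 3→ d=(0,1) cyc+0: BAD: Δcyc=0≠L

first_bad_hop = 3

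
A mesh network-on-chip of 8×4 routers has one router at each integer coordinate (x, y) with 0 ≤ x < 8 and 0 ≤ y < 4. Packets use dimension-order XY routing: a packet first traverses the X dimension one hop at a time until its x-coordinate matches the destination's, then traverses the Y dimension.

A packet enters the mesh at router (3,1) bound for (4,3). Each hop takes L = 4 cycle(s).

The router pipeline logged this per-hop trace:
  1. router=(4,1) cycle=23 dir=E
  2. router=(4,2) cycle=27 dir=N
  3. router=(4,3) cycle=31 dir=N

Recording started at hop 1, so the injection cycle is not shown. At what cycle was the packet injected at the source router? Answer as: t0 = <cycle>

t0 = 19

Hop 1 reached at cycle 23; hop k is at t0 + k·L.
So t0 = 23 − 1·4 = 19.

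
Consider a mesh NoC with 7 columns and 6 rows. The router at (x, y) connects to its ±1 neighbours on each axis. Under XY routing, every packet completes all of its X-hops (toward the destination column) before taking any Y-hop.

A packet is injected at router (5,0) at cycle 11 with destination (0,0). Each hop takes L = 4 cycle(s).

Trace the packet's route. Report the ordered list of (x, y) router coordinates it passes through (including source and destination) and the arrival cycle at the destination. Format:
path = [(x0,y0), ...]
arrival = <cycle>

path = [(5,0), (4,0), (3,0), (2,0), (1,0), (0,0)]
arrival = 31

[0] x=5 y=0 t=11
[1] x=4 y=0 t=15 →W
[2] x=3 y=0 t=19 →W
[3] x=2 y=0 t=23 →W
[4] x=1 y=0 t=27 →W
[5] x=0 y=0 t=31 →W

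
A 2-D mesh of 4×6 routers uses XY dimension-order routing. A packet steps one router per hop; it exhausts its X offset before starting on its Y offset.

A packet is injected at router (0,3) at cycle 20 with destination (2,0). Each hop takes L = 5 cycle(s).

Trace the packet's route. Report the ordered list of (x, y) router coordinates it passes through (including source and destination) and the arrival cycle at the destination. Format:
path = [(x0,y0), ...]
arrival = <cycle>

[0] x=0 y=3 t=20
[1] x=1 y=3 t=25 →E
[2] x=2 y=3 t=30 →E
[3] x=2 y=2 t=35 →S
[4] x=2 y=1 t=40 →S
[5] x=2 y=0 t=45 →S

path = [(0,3), (1,3), (2,3), (2,2), (2,1), (2,0)]
arrival = 45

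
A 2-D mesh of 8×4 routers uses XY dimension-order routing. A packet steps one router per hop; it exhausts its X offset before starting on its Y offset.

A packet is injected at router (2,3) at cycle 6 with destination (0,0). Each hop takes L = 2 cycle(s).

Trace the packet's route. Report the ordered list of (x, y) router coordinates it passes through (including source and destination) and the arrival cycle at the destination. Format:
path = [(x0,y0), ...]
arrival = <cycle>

#0 — 2,3 | c6
#1 — 1,3 | c8 | W
#2 — 0,3 | c10 | W
#3 — 0,2 | c12 | S
#4 — 0,1 | c14 | S
#5 — 0,0 | c16 | S

path = [(2,3), (1,3), (0,3), (0,2), (0,1), (0,0)]
arrival = 16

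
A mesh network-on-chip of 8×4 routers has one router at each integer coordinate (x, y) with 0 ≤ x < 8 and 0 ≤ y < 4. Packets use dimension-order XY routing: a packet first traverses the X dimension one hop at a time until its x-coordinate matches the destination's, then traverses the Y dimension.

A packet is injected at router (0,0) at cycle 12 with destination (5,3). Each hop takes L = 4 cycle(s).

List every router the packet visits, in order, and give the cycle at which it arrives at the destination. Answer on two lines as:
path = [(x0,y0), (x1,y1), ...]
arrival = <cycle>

path = [(0,0), (1,0), (2,0), (3,0), (4,0), (5,0), (5,1), (5,2), (5,3)]
arrival = 44

#0 — 0,0 | c12
#1 — 1,0 | c16 | E
#2 — 2,0 | c20 | E
#3 — 3,0 | c24 | E
#4 — 4,0 | c28 | E
#5 — 5,0 | c32 | E
#6 — 5,1 | c36 | N
#7 — 5,2 | c40 | N
#8 — 5,3 | c44 | N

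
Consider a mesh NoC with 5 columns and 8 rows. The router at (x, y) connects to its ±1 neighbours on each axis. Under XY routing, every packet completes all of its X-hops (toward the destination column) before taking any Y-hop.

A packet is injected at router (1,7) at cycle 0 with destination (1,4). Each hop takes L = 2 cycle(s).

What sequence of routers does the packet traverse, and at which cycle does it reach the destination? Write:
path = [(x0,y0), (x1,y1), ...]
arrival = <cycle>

src (1,7)  cyc=0
S→(1,6)  cyc=2
S→(1,5)  cyc=4
S→(1,4)  cyc=6

path = [(1,7), (1,6), (1,5), (1,4)]
arrival = 6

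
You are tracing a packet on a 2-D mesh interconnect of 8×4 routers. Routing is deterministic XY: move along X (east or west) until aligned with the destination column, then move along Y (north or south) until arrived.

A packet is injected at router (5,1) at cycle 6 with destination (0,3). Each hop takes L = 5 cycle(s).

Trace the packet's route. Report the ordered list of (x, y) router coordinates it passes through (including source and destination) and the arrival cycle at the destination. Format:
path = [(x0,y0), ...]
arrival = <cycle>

#0 — 5,1 | c6
#1 — 4,1 | c11 | W
#2 — 3,1 | c16 | W
#3 — 2,1 | c21 | W
#4 — 1,1 | c26 | W
#5 — 0,1 | c31 | W
#6 — 0,2 | c36 | N
#7 — 0,3 | c41 | N

path = [(5,1), (4,1), (3,1), (2,1), (1,1), (0,1), (0,2), (0,3)]
arrival = 41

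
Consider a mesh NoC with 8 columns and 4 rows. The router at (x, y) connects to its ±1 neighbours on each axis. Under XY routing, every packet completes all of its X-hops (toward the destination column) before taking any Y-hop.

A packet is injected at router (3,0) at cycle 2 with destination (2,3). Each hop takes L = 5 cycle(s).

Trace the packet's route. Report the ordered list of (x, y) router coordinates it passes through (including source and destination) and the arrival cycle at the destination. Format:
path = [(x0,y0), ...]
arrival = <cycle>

path = [(3,0), (2,0), (2,1), (2,2), (2,3)]
arrival = 22

t=2: at (3,0)
t=7: at (2,0) after W
t=12: at (2,1) after N
t=17: at (2,2) after N
t=22: at (2,3) after N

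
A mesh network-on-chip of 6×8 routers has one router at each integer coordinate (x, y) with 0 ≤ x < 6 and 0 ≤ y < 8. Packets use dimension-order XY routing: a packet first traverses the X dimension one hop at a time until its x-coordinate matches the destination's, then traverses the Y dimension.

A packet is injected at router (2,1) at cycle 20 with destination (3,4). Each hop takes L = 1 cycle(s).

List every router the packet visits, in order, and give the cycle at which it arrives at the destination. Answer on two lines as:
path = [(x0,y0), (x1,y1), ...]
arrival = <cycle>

t=20: at (2,1)
t=21: at (3,1) after E
t=22: at (3,2) after N
t=23: at (3,3) after N
t=24: at (3,4) after N

path = [(2,1), (3,1), (3,2), (3,3), (3,4)]
arrival = 24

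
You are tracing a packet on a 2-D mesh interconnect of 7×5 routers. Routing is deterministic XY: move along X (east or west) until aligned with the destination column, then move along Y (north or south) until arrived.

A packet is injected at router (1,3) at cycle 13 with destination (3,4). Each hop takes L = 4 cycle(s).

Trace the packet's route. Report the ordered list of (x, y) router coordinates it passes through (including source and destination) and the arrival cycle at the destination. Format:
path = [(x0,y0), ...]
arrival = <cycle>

  0. router=(1,3) cycle=13 (inject)
  1. router=(2,3) cycle=17 dir=E
  2. router=(3,3) cycle=21 dir=E
  3. router=(3,4) cycle=25 dir=N

path = [(1,3), (2,3), (3,3), (3,4)]
arrival = 25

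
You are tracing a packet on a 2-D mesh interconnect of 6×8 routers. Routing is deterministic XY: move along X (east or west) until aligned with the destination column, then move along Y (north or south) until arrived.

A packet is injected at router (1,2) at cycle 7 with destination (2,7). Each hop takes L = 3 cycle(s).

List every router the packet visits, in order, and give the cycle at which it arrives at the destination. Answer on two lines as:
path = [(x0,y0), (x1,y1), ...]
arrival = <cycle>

hop 0: (1,2) @ cyc 7
hop 1: (2,2) @ cyc 10  [E]
hop 2: (2,3) @ cyc 13  [N]
hop 3: (2,4) @ cyc 16  [N]
hop 4: (2,5) @ cyc 19  [N]
hop 5: (2,6) @ cyc 22  [N]
hop 6: (2,7) @ cyc 25  [N]

path = [(1,2), (2,2), (2,3), (2,4), (2,5), (2,6), (2,7)]
arrival = 25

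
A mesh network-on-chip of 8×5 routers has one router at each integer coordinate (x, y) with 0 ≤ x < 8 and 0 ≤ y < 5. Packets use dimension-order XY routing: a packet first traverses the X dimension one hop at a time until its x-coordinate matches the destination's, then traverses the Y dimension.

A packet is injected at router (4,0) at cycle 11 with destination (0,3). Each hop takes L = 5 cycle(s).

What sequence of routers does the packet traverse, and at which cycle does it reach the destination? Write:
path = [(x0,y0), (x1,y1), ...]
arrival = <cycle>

path = [(4,0), (3,0), (2,0), (1,0), (0,0), (0,1), (0,2), (0,3)]
arrival = 46

src (4,0)  cyc=11
W→(3,0)  cyc=16
W→(2,0)  cyc=21
W→(1,0)  cyc=26
W→(0,0)  cyc=31
N→(0,1)  cyc=36
N→(0,2)  cyc=41
N→(0,3)  cyc=46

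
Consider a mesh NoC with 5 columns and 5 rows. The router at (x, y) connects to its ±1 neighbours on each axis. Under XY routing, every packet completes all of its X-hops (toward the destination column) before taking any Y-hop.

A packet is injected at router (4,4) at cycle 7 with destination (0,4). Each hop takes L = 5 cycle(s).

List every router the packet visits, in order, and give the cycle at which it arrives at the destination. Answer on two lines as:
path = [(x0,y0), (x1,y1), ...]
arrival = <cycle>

path = [(4,4), (3,4), (2,4), (1,4), (0,4)]
arrival = 27

  0. router=(4,4) cycle=7 (inject)
  1. router=(3,4) cycle=12 dir=W
  2. router=(2,4) cycle=17 dir=W
  3. router=(1,4) cycle=22 dir=W
  4. router=(0,4) cycle=27 dir=W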